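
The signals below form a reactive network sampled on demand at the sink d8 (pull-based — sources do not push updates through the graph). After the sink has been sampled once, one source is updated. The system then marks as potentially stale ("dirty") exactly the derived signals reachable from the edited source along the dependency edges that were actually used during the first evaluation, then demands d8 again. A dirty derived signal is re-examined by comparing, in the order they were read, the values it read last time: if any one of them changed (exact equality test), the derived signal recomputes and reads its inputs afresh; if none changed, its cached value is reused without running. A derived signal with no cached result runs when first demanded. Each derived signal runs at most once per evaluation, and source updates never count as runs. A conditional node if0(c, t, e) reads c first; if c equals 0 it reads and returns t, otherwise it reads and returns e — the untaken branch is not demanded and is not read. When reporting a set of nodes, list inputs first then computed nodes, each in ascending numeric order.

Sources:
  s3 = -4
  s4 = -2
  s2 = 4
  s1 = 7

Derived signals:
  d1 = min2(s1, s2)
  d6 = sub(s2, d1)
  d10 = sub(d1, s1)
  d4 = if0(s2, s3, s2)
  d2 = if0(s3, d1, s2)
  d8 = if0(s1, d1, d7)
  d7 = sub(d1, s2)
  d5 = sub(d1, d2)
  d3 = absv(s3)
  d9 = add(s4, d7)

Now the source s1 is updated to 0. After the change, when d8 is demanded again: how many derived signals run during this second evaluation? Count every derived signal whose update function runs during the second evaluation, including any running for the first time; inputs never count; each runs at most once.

Run set: d1, d8 (2 run).
The important point: the flipped condition redirects demand; d7 is left stale, never re-checked.

Initial pass — values computed on the first demand:
  d1 = min2(7, 4) = 4
  d7 = sub(4, 4) = 0
  d8 = if0(s1=7 -> else branch d7) = 0

Second demand — change propagation:
  d1: re-runs because s1 7->0; new result 0.
  d7: dirty yet unreached — the second evaluation never asks for it.
  d8: re-runs because s1 7->0; new result 0 (unchanged).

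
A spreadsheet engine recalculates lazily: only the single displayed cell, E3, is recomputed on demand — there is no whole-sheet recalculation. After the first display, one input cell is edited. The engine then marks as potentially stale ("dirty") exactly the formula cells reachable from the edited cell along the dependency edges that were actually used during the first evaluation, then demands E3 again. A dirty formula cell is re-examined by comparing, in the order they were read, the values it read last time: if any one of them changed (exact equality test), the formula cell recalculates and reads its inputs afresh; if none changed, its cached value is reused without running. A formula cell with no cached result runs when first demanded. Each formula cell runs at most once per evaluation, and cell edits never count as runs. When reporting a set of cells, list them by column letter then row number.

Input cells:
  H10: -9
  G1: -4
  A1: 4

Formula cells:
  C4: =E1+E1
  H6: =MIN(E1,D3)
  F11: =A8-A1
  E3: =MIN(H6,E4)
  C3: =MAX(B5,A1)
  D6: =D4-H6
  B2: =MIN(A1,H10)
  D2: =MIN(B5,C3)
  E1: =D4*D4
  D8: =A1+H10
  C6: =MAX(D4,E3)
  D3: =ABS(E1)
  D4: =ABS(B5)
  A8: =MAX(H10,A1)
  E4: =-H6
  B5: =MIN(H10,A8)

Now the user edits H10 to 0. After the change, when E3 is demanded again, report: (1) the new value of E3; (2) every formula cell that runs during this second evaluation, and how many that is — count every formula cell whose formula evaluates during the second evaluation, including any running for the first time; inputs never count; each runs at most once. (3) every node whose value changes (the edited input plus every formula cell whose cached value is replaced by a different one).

New value of E3: 0.
Formula cells that run: A8, B5, D3, D4, E1, E3, E4, H6 — 8 in total.
Values that change: B5, D3, D4, E1, E3, E4, H6, H10.

First evaluation (everything demanded from the output):
  A8 = MAX(-9, 4) = 4
  B5 = MIN(-9, 4) = -9
  D4 = ABS(-9) = 9
  E1 = 9 * 9 = 81
  D3 = ABS(81) = 81
  H6 = MIN(81, 81) = 81
  E4 = -(81) = -81
  E3 = MIN(81, -81) = -81

Propagation after the edit:
  A8: runs — H10 -9->0; result 4 (same value as before).
  B5: runs — H10 -9->0; result 0.
  D4: runs — B5 -9->0; result 0.
  E1: runs — D4 9->0; D4 9->0; result 0.
  D3: runs — E1 81->0; result 0.
  H6: runs — E1 81->0; D3 81->0; result 0.
  E4: runs — H6 81->0; result 0.
  E3: runs — H6 81->0; E4 -81->0; result 0.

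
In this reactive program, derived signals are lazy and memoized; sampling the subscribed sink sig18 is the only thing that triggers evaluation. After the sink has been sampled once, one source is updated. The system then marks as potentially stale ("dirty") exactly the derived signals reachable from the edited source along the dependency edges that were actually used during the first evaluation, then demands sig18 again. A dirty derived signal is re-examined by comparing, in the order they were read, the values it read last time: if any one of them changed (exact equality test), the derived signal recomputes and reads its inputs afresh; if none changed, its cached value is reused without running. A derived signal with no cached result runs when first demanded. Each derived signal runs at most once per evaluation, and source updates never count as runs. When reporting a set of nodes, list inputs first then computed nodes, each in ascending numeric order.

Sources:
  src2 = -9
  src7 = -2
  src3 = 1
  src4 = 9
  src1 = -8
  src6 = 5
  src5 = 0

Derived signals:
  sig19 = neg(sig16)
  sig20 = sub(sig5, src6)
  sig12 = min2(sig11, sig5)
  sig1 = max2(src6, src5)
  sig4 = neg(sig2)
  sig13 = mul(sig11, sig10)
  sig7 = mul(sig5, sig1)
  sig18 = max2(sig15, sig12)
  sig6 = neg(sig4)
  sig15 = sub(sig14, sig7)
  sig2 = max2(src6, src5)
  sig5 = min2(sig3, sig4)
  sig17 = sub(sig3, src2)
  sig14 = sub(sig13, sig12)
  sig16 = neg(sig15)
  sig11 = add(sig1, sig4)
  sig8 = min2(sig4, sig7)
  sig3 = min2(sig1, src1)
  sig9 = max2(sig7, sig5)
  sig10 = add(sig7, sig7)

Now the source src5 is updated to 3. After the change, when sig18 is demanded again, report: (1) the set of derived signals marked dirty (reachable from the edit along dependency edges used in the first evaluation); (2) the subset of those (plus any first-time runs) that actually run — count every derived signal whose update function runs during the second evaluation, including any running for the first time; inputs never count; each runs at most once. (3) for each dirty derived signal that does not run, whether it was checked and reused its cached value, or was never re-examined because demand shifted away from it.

First demand of the output computes:
  sig1 = max2(5, 0) = 5
  sig2 = max2(5, 0) = 5
  sig3 = min2(5, -8) = -8
  sig4 = neg(5) = -5
  sig5 = min2(-8, -5) = -8
  sig7 = mul(-8, 5) = -40
  sig10 = add(-40, -40) = -80
  sig11 = add(5, -5) = 0
  sig12 = min2(0, -8) = -8
  sig13 = mul(0, -80) = 0
  sig14 = sub(0, -8) = 8
  sig15 = sub(8, -40) = 48
  sig18 = max2(48, -8) = 48

After the edit, cleaning proceeds:
  sig1: a read changed (src5 0->3) — executes, giving 5 — identical to its old value.
  sig2: a read changed (src5 0->3) — executes, giving 5 — identical to its old value.
  sig3: dirty, but its reads are unchanged (sig1 unchanged, src1 unchanged); cached -8 stands.
  sig4: dirty, but its reads are unchanged (sig2 unchanged); cached -5 stands.
  sig5: dirty, but its reads are unchanged (sig3 unchanged, sig4 unchanged); cached -8 stands.
  sig7: dirty, but its reads are unchanged (sig5 unchanged, sig1 unchanged); cached -40 stands.
  sig10: dirty, but its reads are unchanged (sig7 unchanged, sig7 unchanged); cached -80 stands.
  sig11: dirty, but its reads are unchanged (sig1 unchanged, sig4 unchanged); cached 0 stands.
  sig12: dirty, but its reads are unchanged (sig11 unchanged, sig5 unchanged); cached -8 stands.
  sig13: dirty, but its reads are unchanged (sig11 unchanged, sig10 unchanged); cached 0 stands.
  sig14: dirty, but its reads are unchanged (sig13 unchanged, sig12 unchanged); cached 8 stands.
  sig15: dirty, but its reads are unchanged (sig14 unchanged, sig7 unchanged); cached 48 stands.
  sig18: dirty, but its reads are unchanged (sig15 unchanged, sig12 unchanged); cached 48 stands.

Note where the cutoff bites: sig3 is checked, finds nothing changed, and keeps its cache.

The edit dirties: sig1, sig2, sig3, sig4, sig5, sig7, sig10, sig11, sig12, sig13, sig14, sig15, sig18.
2 derived signals run: sig1, sig2.
Cache hits after checking: sig3, sig4, sig5, sig7, sig10, sig11, sig12, sig13, sig14, sig15, sig18.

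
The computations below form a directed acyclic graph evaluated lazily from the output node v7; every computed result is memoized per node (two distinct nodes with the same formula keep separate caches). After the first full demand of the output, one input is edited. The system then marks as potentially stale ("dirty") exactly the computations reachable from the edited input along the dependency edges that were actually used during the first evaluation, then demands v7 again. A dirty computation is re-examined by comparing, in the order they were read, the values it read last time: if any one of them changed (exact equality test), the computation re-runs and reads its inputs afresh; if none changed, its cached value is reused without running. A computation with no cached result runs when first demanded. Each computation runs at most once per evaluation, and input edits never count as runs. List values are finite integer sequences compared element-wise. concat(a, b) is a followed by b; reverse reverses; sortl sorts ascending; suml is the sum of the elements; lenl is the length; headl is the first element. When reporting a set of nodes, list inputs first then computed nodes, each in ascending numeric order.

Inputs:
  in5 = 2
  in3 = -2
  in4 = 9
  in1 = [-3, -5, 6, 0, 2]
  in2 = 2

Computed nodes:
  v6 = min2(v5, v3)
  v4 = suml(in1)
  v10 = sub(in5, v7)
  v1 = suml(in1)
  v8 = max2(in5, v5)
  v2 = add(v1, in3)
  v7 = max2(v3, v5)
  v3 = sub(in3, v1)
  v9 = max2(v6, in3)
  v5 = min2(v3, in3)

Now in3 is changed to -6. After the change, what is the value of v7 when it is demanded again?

Demanding v7 again yields -6.

First demand of the output computes:
  v1 = suml([-3, -5, 6, 0, 2]) = 0
  v3 = sub(-2, 0) = -2
  v5 = min2(-2, -2) = -2
  v7 = max2(-2, -2) = -2

After the edit, cleaning proceeds:
  v3: a read changed (in3 -2->-6) — executes, giving -6.
  v5: a read changed (v3 -2->-6; in3 -2->-6) — executes, giving -6.
  v7: a read changed (v3 -2->-6; v5 -2->-6) — executes, giving -6.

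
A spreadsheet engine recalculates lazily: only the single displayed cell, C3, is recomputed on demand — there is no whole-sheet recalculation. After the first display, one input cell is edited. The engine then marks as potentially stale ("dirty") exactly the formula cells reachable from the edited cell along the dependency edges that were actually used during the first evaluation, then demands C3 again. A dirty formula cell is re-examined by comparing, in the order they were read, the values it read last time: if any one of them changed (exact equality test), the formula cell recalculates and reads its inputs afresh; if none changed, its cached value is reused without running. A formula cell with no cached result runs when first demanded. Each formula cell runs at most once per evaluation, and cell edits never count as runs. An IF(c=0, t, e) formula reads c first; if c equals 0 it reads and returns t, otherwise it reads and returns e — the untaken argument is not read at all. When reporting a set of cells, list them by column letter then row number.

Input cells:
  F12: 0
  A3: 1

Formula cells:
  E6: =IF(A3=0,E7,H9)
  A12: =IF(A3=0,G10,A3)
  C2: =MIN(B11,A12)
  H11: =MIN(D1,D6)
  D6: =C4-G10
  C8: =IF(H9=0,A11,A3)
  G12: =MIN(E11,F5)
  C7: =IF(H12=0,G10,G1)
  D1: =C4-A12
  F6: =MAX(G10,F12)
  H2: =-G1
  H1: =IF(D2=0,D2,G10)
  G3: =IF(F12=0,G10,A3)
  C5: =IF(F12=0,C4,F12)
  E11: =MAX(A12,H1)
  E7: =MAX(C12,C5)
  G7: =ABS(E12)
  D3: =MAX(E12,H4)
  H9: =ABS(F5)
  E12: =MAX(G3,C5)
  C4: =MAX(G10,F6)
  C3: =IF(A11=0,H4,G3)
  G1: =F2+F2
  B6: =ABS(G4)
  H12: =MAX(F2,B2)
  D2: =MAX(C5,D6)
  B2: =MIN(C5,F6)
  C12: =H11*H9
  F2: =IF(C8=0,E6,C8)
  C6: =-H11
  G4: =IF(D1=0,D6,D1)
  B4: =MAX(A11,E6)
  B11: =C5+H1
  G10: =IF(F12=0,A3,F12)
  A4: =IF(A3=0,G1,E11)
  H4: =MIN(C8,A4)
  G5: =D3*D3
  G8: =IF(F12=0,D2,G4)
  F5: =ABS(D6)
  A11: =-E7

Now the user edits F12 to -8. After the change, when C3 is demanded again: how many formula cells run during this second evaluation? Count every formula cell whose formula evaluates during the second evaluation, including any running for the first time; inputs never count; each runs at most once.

Formula cells that run: A4, A11, C3, C4, C5, C8, C12, D1, D2, D6, E7, E11, F6, G10, H1, H4, H11 — 17 in total.
Key observation: a condition flipped, so demand moved to the other branch — G3 is never re-examined.

First evaluation (everything demanded from the output):
  G10 = IF(F12=0: F12=0 -> then branch A3) = 1
  A12 = IF(A3=0: A3=1 -> else branch A3) = 1
  F6 = MAX(1, 0) = 1
  C4 = MAX(1, 1) = 1
  C5 = IF(F12=0: F12=0 -> then branch C4) = 1
  D1 = 1 - 1 = 0
  D6 = 1 - 1 = 0
  F5 = ABS(0) = 0
  G3 = IF(F12=0: F12=0 -> then branch G10) = 1
  H9 = ABS(0) = 0
  H11 = MIN(0, 0) = 0
  C12 = 0 * 0 = 0
  E7 = MAX(0, 1) = 1
  A11 = -(1) = -1
  C3 = IF(A11=0: A11=-1 -> else branch G3) = 1

Propagation after the edit:
  G10: runs — F12 0->-8; result -8.
  F6: runs — G10 1->-8; F12 0->-8; result -8.
  C4: runs — G10 1->-8; F6 1->-8; result -8.
  C5: runs — F12 0->-8; C4 1->-8; result -8.
  D1: runs — C4 1->-8; result -9.
  D6: runs — C4 1->-8; G10 1->-8; result 0 (same value as before).
  D2: demanded for the first time — runs, produces 0.
  F5: checked — values it read are unchanged (D6 unchanged); reused cached 0 without running.
  G3: marked dirty but never re-examined — demand shifted away from it.
  H1: demanded for the first time — runs, produces 0.
  E11: demanded for the first time — runs, produces 1.
  A4: demanded for the first time — runs, produces 1.
  H9: checked — values it read are unchanged (F5 unchanged); reused cached 0 without running.
  H11: runs — D1 0->-9; result -9.
  C12: runs — H11 0->-9; result 0 (same value as before).
  E7: runs — C5 1->-8; result 0.
  A11: runs — E7 1->0; result 0.
  C8: demanded for the first time — runs, produces 0.
  H4: demanded for the first time — runs, produces 0.
  C3: runs — A11 -1->0; result 0.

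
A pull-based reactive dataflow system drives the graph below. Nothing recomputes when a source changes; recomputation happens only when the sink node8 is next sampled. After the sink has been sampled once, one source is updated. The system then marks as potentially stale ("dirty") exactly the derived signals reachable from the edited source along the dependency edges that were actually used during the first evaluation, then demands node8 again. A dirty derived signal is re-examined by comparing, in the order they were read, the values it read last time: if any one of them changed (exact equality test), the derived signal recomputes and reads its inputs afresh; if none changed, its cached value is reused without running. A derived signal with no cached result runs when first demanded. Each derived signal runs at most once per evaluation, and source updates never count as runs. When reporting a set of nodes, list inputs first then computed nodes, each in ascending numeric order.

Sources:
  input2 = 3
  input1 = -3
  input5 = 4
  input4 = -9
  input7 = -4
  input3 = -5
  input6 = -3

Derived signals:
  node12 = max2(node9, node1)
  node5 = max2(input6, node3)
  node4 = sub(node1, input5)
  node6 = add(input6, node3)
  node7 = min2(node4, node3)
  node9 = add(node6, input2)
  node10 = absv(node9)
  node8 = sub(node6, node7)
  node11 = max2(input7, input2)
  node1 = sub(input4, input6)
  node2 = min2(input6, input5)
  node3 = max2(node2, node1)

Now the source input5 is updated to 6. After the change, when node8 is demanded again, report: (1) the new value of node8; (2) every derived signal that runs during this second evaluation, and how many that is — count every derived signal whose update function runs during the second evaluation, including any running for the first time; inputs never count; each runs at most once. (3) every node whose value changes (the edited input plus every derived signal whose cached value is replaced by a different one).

New value of node8: 6.
Derived signals that run: node2, node4, node7, node8 — 4 in total.
Values that change: input5, node4, node7, node8.
Key observation: the cutoff stops propagation at node3 — its inputs' values are unchanged, so it reuses its cache.

First evaluation (everything demanded from the output):
  node1 = sub(-9, -3) = -6
  node2 = min2(-3, 4) = -3
  node3 = max2(-3, -6) = -3
  node4 = sub(-6, 4) = -10
  node6 = add(-3, -3) = -6
  node7 = min2(-10, -3) = -10
  node8 = sub(-6, -10) = 4

Propagation after the edit:
  node2: runs — input5 4->6; result -3 (same value as before).
  node3: checked — values it read are unchanged (node2 unchanged, node1 unchanged); reused cached -3 without running.
  node4: runs — input5 4->6; result -12.
  node6: checked — values it read are unchanged (input6 unchanged, node3 unchanged); reused cached -6 without running.
  node7: runs — node4 -10->-12; result -12.
  node8: runs — node7 -10->-12; result 6.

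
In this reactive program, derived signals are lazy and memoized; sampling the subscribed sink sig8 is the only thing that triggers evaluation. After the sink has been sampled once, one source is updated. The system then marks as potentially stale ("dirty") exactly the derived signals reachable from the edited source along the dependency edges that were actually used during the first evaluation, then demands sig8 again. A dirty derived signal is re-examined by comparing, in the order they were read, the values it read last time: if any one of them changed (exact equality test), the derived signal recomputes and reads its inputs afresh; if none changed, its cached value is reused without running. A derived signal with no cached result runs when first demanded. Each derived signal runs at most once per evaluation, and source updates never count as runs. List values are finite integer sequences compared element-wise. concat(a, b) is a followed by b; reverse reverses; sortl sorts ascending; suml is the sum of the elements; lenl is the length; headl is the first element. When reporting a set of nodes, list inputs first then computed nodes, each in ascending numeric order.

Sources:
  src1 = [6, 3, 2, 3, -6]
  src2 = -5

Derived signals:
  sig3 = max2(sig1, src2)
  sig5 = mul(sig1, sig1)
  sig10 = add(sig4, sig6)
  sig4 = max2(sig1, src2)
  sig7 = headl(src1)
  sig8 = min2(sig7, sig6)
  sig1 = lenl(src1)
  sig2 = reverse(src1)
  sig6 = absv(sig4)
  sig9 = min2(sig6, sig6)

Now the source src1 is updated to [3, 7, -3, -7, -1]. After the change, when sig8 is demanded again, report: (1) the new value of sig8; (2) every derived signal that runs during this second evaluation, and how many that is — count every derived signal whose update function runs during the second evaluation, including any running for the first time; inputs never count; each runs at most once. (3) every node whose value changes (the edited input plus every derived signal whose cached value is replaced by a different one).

First demand of the output computes:
  sig1 = lenl([6, 3, 2, 3, -6]) = 5
  sig4 = max2(5, -5) = 5
  sig6 = absv(5) = 5
  sig7 = headl([6, 3, 2, 3, -6]) = 6
  sig8 = min2(6, 5) = 5

After the edit, cleaning proceeds:
  sig1: a read changed (src1 [6, 3, 2, 3, -6]->[3, 7, -3, -7, -1]) — executes, giving 5 — identical to its old value.
  sig4: dirty, but its reads are unchanged (sig1 unchanged, src2 unchanged); cached 5 stands.
  sig6: dirty, but its reads are unchanged (sig4 unchanged); cached 5 stands.
  sig7: a read changed (src1 [6, 3, 2, 3, -6]->[3, 7, -3, -7, -1]) — executes, giving 3.
  sig8: a read changed (sig7 6->3) — executes, giving 3.

Note where the cutoff bites: sig4 is checked, finds nothing changed, and keeps its cache.

Demanding sig8 again yields 3.
3 derived signals run: sig1, sig7, sig8.
The nodes whose values change: src1, sig7, sig8.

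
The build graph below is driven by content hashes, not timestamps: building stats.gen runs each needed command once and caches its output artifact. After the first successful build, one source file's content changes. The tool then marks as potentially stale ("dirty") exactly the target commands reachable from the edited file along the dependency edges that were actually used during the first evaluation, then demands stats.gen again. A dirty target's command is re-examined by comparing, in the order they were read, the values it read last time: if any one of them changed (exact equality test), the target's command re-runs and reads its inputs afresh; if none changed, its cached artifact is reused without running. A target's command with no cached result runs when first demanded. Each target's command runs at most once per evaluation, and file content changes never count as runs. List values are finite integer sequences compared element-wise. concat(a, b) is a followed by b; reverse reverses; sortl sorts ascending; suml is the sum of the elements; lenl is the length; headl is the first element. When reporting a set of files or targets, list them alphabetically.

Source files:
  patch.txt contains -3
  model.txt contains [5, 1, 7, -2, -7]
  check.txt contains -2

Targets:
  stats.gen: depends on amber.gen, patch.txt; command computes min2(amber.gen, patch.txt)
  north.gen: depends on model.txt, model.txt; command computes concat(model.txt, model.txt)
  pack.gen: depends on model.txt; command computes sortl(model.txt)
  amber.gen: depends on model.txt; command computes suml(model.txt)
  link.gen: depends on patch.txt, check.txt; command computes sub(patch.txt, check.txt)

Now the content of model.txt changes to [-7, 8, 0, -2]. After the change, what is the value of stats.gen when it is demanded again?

Initial pass — values computed on the first demand:
  amber.gen = suml([5, 1, 7, -2, -7]) = 4
  stats.gen = min2(4, -3) = -3

Second demand — change propagation:
  amber.gen: re-runs because model.txt [5, 1, 7, -2, -7]->[-7, 8, 0, -2]; new result -1.
  stats.gen: re-runs because amber.gen 4->-1; new result -3 (unchanged).

stats.gen now evaluates to -3.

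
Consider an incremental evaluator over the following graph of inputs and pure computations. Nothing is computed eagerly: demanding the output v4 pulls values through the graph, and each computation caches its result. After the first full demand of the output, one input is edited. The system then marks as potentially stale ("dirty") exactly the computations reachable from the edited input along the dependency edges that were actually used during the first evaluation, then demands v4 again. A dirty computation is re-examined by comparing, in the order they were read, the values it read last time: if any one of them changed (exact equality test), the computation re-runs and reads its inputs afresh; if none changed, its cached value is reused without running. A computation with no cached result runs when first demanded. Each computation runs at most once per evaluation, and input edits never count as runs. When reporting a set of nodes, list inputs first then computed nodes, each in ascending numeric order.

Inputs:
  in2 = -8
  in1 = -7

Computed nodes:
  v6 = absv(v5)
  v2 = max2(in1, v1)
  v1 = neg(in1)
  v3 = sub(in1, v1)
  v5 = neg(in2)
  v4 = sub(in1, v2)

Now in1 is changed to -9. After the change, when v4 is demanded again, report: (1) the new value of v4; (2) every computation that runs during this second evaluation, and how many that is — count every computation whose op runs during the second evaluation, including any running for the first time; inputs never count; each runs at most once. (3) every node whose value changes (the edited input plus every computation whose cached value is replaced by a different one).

v4 now evaluates to -18.
Run set: v1, v2, v4 (3 run).
Changed values: in1, v1, v2, v4.

Initial pass — values computed on the first demand:
  v1 = neg(-7) = 7
  v2 = max2(-7, 7) = 7
  v4 = sub(-7, 7) = -14

Second demand — change propagation:
  v1: re-runs because in1 -7->-9; new result 9.
  v2: re-runs because in1 -7->-9; v1 7->9; new result 9.
  v4: re-runs because in1 -7->-9; v2 7->9; new result -18.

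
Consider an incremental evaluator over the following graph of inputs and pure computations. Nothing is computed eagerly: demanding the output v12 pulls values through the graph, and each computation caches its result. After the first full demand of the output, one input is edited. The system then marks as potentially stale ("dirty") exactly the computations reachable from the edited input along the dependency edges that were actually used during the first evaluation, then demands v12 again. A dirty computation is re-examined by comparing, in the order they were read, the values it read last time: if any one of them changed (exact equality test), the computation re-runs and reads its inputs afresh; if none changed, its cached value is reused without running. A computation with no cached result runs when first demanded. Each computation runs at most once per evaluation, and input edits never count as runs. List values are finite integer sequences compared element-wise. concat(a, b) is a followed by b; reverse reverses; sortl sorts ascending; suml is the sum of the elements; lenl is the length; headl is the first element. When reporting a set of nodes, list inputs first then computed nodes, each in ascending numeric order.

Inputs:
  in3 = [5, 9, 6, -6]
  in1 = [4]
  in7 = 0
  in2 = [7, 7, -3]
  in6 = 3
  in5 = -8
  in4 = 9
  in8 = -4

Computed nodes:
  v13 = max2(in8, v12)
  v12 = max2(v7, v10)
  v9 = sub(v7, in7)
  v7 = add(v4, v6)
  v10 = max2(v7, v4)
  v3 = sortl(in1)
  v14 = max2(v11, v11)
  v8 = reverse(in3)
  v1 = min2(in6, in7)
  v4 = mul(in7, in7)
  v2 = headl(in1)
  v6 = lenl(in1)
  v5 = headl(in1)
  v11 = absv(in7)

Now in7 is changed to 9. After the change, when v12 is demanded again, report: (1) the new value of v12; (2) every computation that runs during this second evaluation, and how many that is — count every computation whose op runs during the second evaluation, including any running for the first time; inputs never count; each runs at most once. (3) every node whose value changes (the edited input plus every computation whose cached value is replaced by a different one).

Initial pass — values computed on the first demand:
  v4 = mul(0, 0) = 0
  v6 = lenl([4]) = 1
  v7 = add(0, 1) = 1
  v10 = max2(1, 0) = 1
  v12 = max2(1, 1) = 1

Second demand — change propagation:
  v4: re-runs because in7 0->9; in7 0->9; new result 81.
  v7: re-runs because v4 0->81; new result 82.
  v10: re-runs because v7 1->82; v4 0->81; new result 82.
  v12: re-runs because v7 1->82; v10 1->82; new result 82.

v12 now evaluates to 82.
Run set: v4, v7, v10, v12 (4 run).
Changed values: in7, v4, v7, v10, v12.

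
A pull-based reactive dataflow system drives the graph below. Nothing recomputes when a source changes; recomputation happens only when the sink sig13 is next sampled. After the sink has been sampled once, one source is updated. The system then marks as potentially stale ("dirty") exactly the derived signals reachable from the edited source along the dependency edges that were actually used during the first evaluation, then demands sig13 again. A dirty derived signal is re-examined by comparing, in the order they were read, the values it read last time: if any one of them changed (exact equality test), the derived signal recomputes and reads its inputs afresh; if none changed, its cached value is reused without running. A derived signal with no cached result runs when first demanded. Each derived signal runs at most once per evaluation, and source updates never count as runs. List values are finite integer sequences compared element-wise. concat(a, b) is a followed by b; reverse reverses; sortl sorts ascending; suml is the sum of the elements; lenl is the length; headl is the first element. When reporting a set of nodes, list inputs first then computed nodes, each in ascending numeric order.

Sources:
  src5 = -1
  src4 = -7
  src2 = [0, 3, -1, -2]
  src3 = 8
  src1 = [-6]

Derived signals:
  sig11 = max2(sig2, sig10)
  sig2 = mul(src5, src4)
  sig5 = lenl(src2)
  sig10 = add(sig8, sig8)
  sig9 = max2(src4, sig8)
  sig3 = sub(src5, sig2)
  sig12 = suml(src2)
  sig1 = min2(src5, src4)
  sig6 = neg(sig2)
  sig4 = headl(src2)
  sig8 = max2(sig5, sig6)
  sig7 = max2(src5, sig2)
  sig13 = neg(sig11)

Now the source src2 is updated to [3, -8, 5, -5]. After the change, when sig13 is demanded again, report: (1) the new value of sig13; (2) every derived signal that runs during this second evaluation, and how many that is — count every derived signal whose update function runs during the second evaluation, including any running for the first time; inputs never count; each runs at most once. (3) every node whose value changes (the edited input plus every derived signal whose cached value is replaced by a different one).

First evaluation (everything demanded from the output):
  sig2 = mul(-1, -7) = 7
  sig5 = lenl([0, 3, -1, -2]) = 4
  sig6 = neg(7) = -7
  sig8 = max2(4, -7) = 4
  sig10 = add(4, 4) = 8
  sig11 = max2(7, 8) = 8
  sig13 = neg(8) = -8

Propagation after the edit:
  sig5: runs — src2 [0, 3, -1, -2]->[3, -8, 5, -5]; result 4 (same value as before).
  sig8: checked — values it read are unchanged (sig5 unchanged, sig6 unchanged); reused cached 4 without running.
  sig10: checked — values it read are unchanged (sig8 unchanged, sig8 unchanged); reused cached 8 without running.
  sig11: checked — values it read are unchanged (sig2 unchanged, sig10 unchanged); reused cached 8 without running.
  sig13: checked — values it read are unchanged (sig11 unchanged); reused cached -8 without running.

Key observation: the change is absorbed at sig5 — it re-runs but produces the same value, and the output's value is unchanged.

New value of sig13: -8.
Derived signals that run: sig5 — 1 in total.
Values that change: src2.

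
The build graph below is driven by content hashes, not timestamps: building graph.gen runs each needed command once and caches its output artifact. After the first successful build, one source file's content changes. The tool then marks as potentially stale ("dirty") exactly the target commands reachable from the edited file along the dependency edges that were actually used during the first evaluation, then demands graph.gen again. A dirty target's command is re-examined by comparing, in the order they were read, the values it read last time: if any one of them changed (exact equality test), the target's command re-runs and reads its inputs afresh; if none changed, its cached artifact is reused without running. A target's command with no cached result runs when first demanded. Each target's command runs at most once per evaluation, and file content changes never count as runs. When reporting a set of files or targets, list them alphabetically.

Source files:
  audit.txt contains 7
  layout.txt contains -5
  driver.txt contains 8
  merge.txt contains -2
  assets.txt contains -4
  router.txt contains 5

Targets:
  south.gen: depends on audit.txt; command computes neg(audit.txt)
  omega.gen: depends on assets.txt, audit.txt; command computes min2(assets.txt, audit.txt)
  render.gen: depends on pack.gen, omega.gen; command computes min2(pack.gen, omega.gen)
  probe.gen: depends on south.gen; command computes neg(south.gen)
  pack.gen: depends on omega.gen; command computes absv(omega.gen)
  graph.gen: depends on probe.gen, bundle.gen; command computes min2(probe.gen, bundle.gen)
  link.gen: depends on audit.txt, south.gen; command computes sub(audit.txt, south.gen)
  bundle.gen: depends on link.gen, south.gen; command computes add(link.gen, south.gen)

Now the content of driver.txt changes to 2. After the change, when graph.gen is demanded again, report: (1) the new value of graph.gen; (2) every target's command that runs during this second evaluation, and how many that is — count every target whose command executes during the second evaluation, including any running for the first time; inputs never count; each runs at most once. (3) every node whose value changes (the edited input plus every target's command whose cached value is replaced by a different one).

graph.gen now evaluates to 7.
Run set: none (0 run).
Changed values: driver.txt.
The important point: nothing the output needs ever reads driver.txt, so the edit is invisible to it.

Initial pass — values computed on the first demand:
  south.gen = neg(7) = -7
  link.gen = sub(7, -7) = 14
  bundle.gen = add(14, -7) = 7
  probe.gen = neg(-7) = 7
  graph.gen = min2(7, 7) = 7

Second demand — change propagation:
  no demanded computation ever read driver.txt, so the edit dirties nothing and nothing runs.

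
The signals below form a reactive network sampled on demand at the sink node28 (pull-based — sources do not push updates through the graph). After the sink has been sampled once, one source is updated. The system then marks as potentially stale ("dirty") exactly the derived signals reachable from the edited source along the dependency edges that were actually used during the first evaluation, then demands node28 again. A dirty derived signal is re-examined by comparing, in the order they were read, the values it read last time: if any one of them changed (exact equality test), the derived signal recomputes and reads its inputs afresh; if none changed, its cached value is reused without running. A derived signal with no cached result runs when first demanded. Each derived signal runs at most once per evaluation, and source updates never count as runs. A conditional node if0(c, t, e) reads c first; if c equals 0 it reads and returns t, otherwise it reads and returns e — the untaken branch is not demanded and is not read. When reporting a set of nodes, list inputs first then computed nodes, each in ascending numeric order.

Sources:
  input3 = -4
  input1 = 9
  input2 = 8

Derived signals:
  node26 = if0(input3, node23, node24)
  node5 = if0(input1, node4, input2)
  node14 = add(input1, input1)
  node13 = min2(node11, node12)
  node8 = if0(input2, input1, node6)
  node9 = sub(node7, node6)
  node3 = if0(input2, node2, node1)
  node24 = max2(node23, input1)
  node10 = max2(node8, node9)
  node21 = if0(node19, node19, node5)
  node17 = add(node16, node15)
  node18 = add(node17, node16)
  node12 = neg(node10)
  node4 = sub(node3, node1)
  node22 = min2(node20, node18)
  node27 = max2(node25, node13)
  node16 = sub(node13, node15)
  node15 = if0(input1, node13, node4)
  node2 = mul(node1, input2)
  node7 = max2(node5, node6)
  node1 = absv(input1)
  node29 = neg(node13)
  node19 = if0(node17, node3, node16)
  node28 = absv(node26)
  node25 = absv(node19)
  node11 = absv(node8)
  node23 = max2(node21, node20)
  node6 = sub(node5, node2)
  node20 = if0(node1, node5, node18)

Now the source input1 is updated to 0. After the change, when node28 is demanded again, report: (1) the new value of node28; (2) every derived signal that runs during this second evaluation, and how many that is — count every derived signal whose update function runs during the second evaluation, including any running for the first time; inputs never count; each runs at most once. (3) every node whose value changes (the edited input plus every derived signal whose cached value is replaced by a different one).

Initial pass — values computed on the first demand:
  node1 = absv(9) = 9
  node2 = mul(9, 8) = 72
  node3 = if0(input2=8 -> else branch node1) = 9
  node4 = sub(9, 9) = 0
  node5 = if0(input1=9 -> else branch input2) = 8
  node6 = sub(8, 72) = -64
  node7 = max2(8, -64) = 8
  node8 = if0(input2=8 -> else branch node6) = -64
  node9 = sub(8, -64) = 72
  node10 = max2(-64, 72) = 72
  node11 = absv(-64) = 64
  node12 = neg(72) = -72
  node13 = min2(64, -72) = -72
  node15 = if0(input1=9 -> else branch node4) = 0
  node16 = sub(-72, 0) = -72
  node17 = add(-72, 0) = -72
  node18 = add(-72, -72) = -144
  node19 = if0(node17=-72 -> else branch node16) = -72
  node20 = if0(node1=9 -> else branch node18) = -144
  node21 = if0(node19=-72 -> else branch node5) = 8
  node23 = max2(8, -144) = 8
  node24 = max2(8, 9) = 9
  node26 = if0(input3=-4 -> else branch node24) = 9
  node28 = absv(9) = 9

Second demand — change propagation:
  node1: re-runs because input1 9->0; new result 0.
  node2: re-runs because node1 9->0; new result 0.
  node3: re-runs because node1 9->0; new result 0.
  node4: re-runs because node3 9->0; node1 9->0; new result 0 (unchanged).
  node5: re-runs because input1 9->0; new result 0.
  node6: re-runs because node5 8->0; node2 72->0; new result 0.
  node7: re-runs because node5 8->0; node6 -64->0; new result 0.
  node8: re-runs because node6 -64->0; new result 0.
  node9: re-runs because node7 8->0; node6 -64->0; new result 0.
  node10: re-runs because node8 -64->0; node9 72->0; new result 0.
  node11: re-runs because node8 -64->0; new result 0.
  node12: re-runs because node10 72->0; new result 0.
  node13: re-runs because node11 64->0; node12 -72->0; new result 0.
  node15: re-runs because input1 9->0; new result 0 (unchanged).
  node16: re-runs because node13 -72->0; new result 0.
  node17: re-runs because node16 -72->0; new result 0.
  node18: dirty yet unreached — the second evaluation never asks for it.
  node19: re-runs because node17 -72->0; node16 -72->0; new result 0.
  node20: re-runs because node1 9->0; new result 0.
  node21: re-runs because node19 -72->0; node5 8->0; new result 0.
  node23: re-runs because node21 8->0; node20 -144->0; new result 0.
  node24: re-runs because node23 8->0; input1 9->0; new result 0.
  node26: re-runs because node24 9->0; new result 0.
  node28: re-runs because node26 9->0; new result 0.

The important point: the flipped condition redirects demand; node18 is left stale, never re-checked.

node28 now evaluates to 0.
Run set: node1, node2, node3, node4, node5, node6, node7, node8, node9, node10, node11, node12, node13, node15, node16, node17, node19, node20, node21, node23, node24, node26, node28 (23 run).
Changed values: input1, node1, node2, node3, node5, node6, node7, node8, node9, node10, node11, node12, node13, node16, node17, node19, node20, node21, node23, node24, node26, node28.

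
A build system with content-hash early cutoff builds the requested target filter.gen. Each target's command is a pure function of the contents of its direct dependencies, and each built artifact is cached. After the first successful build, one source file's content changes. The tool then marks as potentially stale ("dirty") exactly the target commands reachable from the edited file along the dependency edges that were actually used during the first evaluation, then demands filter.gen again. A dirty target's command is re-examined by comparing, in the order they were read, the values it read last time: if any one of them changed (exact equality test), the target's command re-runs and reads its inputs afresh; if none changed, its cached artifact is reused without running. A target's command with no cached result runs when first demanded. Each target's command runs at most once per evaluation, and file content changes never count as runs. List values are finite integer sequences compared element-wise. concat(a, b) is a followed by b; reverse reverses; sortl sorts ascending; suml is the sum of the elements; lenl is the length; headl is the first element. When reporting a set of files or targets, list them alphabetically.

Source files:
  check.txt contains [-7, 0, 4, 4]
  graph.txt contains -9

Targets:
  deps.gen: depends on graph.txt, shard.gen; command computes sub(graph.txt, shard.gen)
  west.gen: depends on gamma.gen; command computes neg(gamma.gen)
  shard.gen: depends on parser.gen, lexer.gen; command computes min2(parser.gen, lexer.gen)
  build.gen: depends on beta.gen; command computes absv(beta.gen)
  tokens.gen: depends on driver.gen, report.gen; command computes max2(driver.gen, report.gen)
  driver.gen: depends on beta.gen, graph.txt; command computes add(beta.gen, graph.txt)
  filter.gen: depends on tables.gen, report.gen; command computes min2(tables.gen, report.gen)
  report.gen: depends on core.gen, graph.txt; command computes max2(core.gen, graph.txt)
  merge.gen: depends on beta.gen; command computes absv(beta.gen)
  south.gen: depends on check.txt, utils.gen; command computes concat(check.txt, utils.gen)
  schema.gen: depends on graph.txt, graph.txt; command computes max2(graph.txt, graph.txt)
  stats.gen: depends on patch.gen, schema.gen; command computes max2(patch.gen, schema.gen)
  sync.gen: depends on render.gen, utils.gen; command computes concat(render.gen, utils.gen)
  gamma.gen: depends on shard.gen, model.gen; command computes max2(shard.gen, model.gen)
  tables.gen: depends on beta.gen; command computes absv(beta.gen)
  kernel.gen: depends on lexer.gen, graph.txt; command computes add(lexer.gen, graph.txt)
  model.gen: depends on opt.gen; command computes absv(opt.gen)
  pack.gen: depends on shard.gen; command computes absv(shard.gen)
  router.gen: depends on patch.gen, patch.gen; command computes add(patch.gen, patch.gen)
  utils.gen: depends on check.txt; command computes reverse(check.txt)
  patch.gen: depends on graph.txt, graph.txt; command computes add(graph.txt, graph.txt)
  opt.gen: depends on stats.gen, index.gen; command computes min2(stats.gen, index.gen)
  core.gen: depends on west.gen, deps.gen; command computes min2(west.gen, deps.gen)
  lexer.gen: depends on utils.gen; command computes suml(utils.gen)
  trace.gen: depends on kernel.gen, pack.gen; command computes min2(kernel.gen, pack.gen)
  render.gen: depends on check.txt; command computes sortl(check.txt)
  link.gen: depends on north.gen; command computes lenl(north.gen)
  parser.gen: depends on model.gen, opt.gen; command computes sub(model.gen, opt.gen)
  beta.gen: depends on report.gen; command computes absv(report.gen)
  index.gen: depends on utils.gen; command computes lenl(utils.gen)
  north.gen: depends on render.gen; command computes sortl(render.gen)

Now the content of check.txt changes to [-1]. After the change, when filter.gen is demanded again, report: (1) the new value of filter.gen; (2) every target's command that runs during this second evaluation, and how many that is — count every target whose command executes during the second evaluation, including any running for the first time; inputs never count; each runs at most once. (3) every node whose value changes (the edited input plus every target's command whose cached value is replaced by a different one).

New value of filter.gen: -9.
Target commands that run: core.gen, deps.gen, gamma.gen, index.gen, lexer.gen, opt.gen, report.gen, shard.gen, utils.gen — 9 in total.
Values that change: check.txt, core.gen, deps.gen, index.gen, lexer.gen, shard.gen, utils.gen.
Key observation: the cutoff stops propagation at model.gen — its inputs' values are unchanged, so it reuses its cache.

First evaluation (everything demanded from the output):
  patch.gen = add(-9, -9) = -18
  schema.gen = max2(-9, -9) = -9
  stats.gen = max2(-18, -9) = -9
  utils.gen = reverse([-7, 0, 4, 4]) = [4, 4, 0, -7]
  index.gen = lenl([4, 4, 0, -7]) = 4
  lexer.gen = suml([4, 4, 0, -7]) = 1
  opt.gen = min2(-9, 4) = -9
  model.gen = absv(-9) = 9
  parser.gen = sub(9, -9) = 18
  shard.gen = min2(18, 1) = 1
  deps.gen = sub(-9, 1) = -10
  gamma.gen = max2(1, 9) = 9
  west.gen = neg(9) = -9
  core.gen = min2(-9, -10) = -10
  report.gen = max2(-10, -9) = -9
  beta.gen = absv(-9) = 9
  tables.gen = absv(9) = 9
  filter.gen = min2(9, -9) = -9

Propagation after the edit:
  utils.gen: runs — check.txt [-7, 0, 4, 4]->[-1]; result [-1].
  index.gen: runs — utils.gen [4, 4, 0, -7]->[-1]; result 1.
  lexer.gen: runs — utils.gen [4, 4, 0, -7]->[-1]; result -1.
  opt.gen: runs — index.gen 4->1; result -9 (same value as before).
  model.gen: checked — values it read are unchanged (opt.gen unchanged); reused cached 9 without running.
  parser.gen: checked — values it read are unchanged (model.gen unchanged, opt.gen unchanged); reused cached 18 without running.
  shard.gen: runs — lexer.gen 1->-1; result -1.
  deps.gen: runs — shard.gen 1->-1; result -8.
  gamma.gen: runs — shard.gen 1->-1; result 9 (same value as before).
  west.gen: checked — values it read are unchanged (gamma.gen unchanged); reused cached -9 without running.
  core.gen: runs — deps.gen -10->-8; result -9.
  report.gen: runs — core.gen -10->-9; result -9 (same value as before).
  beta.gen: checked — values it read are unchanged (report.gen unchanged); reused cached 9 without running.
  tables.gen: checked — values it read are unchanged (beta.gen unchanged); reused cached 9 without running.
  filter.gen: checked — values it read are unchanged (tables.gen unchanged, report.gen unchanged); reused cached -9 without running.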